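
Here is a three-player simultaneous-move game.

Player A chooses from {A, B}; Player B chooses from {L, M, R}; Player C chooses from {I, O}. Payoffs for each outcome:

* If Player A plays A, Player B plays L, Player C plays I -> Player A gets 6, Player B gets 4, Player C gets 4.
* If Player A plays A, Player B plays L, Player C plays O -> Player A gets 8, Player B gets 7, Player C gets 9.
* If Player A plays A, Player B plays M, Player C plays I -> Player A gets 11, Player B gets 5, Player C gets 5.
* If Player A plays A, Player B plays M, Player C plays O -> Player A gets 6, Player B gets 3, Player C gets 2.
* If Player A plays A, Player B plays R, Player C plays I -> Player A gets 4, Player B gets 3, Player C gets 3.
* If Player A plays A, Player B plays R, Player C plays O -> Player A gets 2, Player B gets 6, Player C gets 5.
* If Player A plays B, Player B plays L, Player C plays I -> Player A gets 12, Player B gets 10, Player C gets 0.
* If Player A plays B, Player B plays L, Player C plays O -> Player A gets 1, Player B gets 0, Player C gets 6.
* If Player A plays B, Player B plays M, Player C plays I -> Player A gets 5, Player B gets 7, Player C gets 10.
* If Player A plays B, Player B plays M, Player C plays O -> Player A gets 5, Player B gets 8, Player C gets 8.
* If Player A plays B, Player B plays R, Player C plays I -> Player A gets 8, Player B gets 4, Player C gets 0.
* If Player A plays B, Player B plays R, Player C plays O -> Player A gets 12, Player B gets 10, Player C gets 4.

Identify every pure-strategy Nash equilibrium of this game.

The pure Nash equilibria are (A, L, O) and (A, M, I) and (B, R, O).

(A, L, I): Player A can switch to B (6 → 12). Not NE.
(A, L, O): Player A gets 8, best alternative 1; Player B gets 7, best alternative 6; Player C gets 9, best alternative 4. No profitable deviation — NE.
(A, M, I): Player A gets 11, best alternative 5; Player B gets 5, best alternative 4; Player C gets 5, best alternative 2. No profitable deviation — NE.
(A, M, O): Player B can switch to L (3 → 7). Not NE.
(A, R, I): Player A can switch to B (4 → 8). Not NE.
(A, R, O): Player A can switch to B (2 → 12). Not NE.
(B, L, I): Player C can switch to O (0 → 6). Not NE.
(B, L, O): Player A can switch to A (1 → 8). Not NE.
(B, M, I): Player A can switch to A (5 → 11). Not NE.
(B, M, O): Player A can switch to A (5 → 6). Not NE.
(B, R, I): Player B can switch to L (4 → 10). Not NE.
(B, R, O): Player A gets 12, best alternative 2; Player B gets 10, best alternative 8; Player C gets 4, best alternative 0. No profitable deviation — NE.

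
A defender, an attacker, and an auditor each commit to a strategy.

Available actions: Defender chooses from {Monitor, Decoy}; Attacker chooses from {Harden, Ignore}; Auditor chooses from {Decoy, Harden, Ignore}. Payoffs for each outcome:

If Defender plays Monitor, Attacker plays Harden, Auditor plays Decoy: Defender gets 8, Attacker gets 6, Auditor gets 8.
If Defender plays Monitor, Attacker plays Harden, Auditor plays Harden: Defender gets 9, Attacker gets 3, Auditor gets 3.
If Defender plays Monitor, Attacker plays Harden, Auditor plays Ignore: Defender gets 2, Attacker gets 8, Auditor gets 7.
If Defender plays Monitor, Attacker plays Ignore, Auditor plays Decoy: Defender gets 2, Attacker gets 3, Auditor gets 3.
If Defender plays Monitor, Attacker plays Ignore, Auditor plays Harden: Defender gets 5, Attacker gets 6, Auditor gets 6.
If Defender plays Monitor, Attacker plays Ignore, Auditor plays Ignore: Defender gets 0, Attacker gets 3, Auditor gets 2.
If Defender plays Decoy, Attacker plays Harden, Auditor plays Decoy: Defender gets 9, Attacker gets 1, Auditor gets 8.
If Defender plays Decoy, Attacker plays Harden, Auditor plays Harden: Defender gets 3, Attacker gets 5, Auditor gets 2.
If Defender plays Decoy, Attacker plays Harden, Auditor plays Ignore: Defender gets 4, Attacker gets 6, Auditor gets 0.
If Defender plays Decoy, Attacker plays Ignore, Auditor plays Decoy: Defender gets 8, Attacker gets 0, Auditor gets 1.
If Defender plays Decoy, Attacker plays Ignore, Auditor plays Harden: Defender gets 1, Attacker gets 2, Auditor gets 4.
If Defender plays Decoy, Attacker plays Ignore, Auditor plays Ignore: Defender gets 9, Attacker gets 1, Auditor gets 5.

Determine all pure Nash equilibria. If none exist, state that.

Defender against (Harden, Decoy): payoffs 8, 9 → best response Decoy.
Defender against (Harden, Harden): payoffs 9, 3 → best response Monitor.
Defender against (Harden, Ignore): payoffs 2, 4 → best response Decoy.
Defender against (Ignore, Decoy): payoffs 2, 8 → best response Decoy.
Defender against (Ignore, Harden): payoffs 5, 1 → best response Monitor.
Defender against (Ignore, Ignore): payoffs 0, 9 → best response Decoy.
Attacker against (Monitor, Decoy): payoffs 6, 3 → best response Harden.
Attacker against (Monitor, Harden): payoffs 3, 6 → best response Ignore.
Attacker against (Monitor, Ignore): payoffs 8, 3 → best response Harden.
Attacker against (Decoy, Decoy): payoffs 1, 0 → best response Harden.
Attacker against (Decoy, Harden): payoffs 5, 2 → best response Harden.
Attacker against (Decoy, Ignore): payoffs 6, 1 → best response Harden.
Auditor against (Monitor, Harden): payoffs 8, 3, 7 → best response Decoy.
Auditor against (Monitor, Ignore): payoffs 3, 6, 2 → best response Harden.
Auditor against (Decoy, Harden): payoffs 8, 2, 0 → best response Decoy.
Auditor against (Decoy, Ignore): payoffs 1, 4, 5 → best response Ignore.
Mutual best responses: (Monitor, Ignore, Harden); (Decoy, Harden, Decoy).

Pure-strategy Nash equilibria: (Monitor, Ignore, Harden), (Decoy, Harden, Decoy)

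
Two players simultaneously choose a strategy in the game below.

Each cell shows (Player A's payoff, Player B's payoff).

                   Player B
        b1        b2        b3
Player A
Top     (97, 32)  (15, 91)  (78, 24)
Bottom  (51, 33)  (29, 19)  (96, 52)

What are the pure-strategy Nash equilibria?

Player A against b1: payoffs 97, 51 → best response Top.
Player A against b2: payoffs 15, 29 → best response Bottom.
Player A against b3: payoffs 78, 96 → best response Bottom.
Player B against Top: payoffs 32, 91, 24 → best response b2.
Player B against Bottom: payoffs 33, 19, 52 → best response b3.
Mutual best responses: (Bottom, b3).

Pure NE: (Bottom, b3)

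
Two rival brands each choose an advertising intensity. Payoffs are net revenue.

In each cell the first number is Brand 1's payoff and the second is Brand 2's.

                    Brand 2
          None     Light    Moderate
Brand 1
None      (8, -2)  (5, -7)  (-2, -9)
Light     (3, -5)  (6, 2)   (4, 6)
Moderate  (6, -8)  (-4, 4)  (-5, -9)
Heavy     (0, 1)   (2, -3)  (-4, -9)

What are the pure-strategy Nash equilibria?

Pure-strategy Nash equilibria: (None, None), (Light, Moderate)

Brand 1 against None: payoffs 8, 3, 6, 0 → best response None.
Brand 1 against Light: payoffs 5, 6, -4, 2 → best response Light.
Brand 1 against Moderate: payoffs -2, 4, -5, -4 → best response Light.
Brand 2 against None: payoffs -2, -7, -9 → best response None.
Brand 2 against Light: payoffs -5, 2, 6 → best response Moderate.
Brand 2 against Moderate: payoffs -8, 4, -9 → best response Light.
Brand 2 against Heavy: payoffs 1, -3, -9 → best response None.
Mutual best responses: (None, None); (Light, Moderate).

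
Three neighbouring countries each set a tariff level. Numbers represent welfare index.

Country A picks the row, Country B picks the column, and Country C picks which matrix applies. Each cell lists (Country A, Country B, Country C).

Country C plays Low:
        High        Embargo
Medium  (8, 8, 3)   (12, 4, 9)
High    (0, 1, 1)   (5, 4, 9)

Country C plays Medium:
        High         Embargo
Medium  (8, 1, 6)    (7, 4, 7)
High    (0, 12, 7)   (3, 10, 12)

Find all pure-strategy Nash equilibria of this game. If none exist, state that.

none

For each player, find the best response to each opponent profile; mutual best responses are the pure NE.
Country A against (High, Low): payoffs 8, 0 → best response Medium.
Country A against (High, Medium): payoffs 8, 0 → best response Medium.
Country A against (Embargo, Low): payoffs 12, 5 → best response Medium.
Country A against (Embargo, Medium): payoffs 7, 3 → best response Medium.
Country B against (Medium, Low): payoffs 8, 4 → best response High.
Country B against (Medium, Medium): payoffs 1, 4 → best response Embargo.
Country B against (High, Low): payoffs 1, 4 → best response Embargo.
Country B against (High, Medium): payoffs 12, 10 → best response High.
Country C against (Medium, High): payoffs 3, 6 → best response Medium.
Country C against (Medium, Embargo): payoffs 9, 7 → best response Low.
Country C against (High, High): payoffs 1, 7 → best response Medium.
Country C against (High, Embargo): payoffs 9, 12 → best response Medium.
No profile is a mutual best response for all players.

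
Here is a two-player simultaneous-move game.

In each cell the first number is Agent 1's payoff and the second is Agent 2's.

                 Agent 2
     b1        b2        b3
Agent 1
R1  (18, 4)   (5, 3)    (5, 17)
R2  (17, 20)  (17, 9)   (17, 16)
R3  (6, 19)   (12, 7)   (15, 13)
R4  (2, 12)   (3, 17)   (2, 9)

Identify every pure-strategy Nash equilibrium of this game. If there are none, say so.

No pure-strategy Nash equilibrium.

(R1, b1): Agent 2 can switch to b3 (4 → 17). Not NE.
(R1, b2): Agent 1 can switch to R2 (5 → 17). Not NE.
(R1, b3): Agent 1 can switch to R2 (5 → 17). Not NE.
(R2, b1): Agent 1 can switch to R1 (17 → 18). Not NE.
(R2, b2): Agent 2 can switch to b1 (9 → 20). Not NE.
(R2, b3): Agent 2 can switch to b1 (16 → 20). Not NE.
(R3, b1): Agent 1 can switch to R1 (6 → 18). Not NE.
(R3, b2): Agent 1 can switch to R2 (12 → 17). Not NE.
(R3, b3): Agent 1 can switch to R2 (15 → 17). Not NE.
(R4, b1): Agent 1 can switch to R1 (2 → 18). Not NE.
(R4, b2): Agent 1 can switch to R1 (3 → 5). Not NE.
(R4, b3): Agent 1 can switch to R1 (2 → 5). Not NE.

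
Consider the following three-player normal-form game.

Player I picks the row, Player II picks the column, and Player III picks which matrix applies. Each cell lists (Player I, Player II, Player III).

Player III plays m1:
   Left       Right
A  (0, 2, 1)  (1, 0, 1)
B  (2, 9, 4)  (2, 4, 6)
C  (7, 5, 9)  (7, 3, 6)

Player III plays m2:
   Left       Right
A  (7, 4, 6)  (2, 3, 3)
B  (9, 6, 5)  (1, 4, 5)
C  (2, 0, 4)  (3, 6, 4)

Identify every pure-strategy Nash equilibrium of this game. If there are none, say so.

(B, Left, m2); (C, Left, m1)

(A, Left, m1): Player I can switch to B (0 → 2). Not NE.
(A, Left, m2): Player I can switch to B (7 → 9). Not NE.
(A, Right, m1): Player I can switch to B (1 → 2). Not NE.
(A, Right, m2): Player I can switch to C (2 → 3). Not NE.
(B, Left, m1): Player I can switch to C (2 → 7). Not NE.
(B, Left, m2): Player I gets 9, best alternative 7; Player II gets 6, best alternative 4; Player III gets 5, best alternative 4. No profitable deviation — NE.
(B, Right, m1): Player I can switch to C (2 → 7). Not NE.
(B, Right, m2): Player I can switch to A (1 → 2). Not NE.
(C, Left, m1): Player I gets 7, best alternative 2; Player II gets 5, best alternative 3; Player III gets 9, best alternative 4. No profitable deviation — NE.
(C, Left, m2): Player I can switch to A (2 → 7). Not NE.
(C, Right, m1): Player II can switch to Left (3 → 5). Not NE.
(C, Right, m2): Player III can switch to m1 (4 → 6). Not NE.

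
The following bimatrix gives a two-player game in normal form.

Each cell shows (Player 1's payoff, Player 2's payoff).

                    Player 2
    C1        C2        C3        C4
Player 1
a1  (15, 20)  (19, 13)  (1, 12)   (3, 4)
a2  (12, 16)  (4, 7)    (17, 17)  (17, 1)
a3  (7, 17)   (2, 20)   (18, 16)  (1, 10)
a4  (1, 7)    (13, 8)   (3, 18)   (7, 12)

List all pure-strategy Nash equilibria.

(a1, C1): Player 1 gets 15, best alternative 12; Player 2 gets 20, best alternative 13. No profitable deviation — NE.
(a1, C2): Player 2 can switch to C1 (13 → 20). Not NE.
(a1, C3): Player 1 can switch to a2 (1 → 17). Not NE.
(a1, C4): Player 1 can switch to a2 (3 → 17). Not NE.
(a2, C1): Player 1 can switch to a1 (12 → 15). Not NE.
(a2, C2): Player 1 can switch to a1 (4 → 19). Not NE.
(a2, C3): Player 1 can switch to a3 (17 → 18). Not NE.
(a2, C4): Player 2 can switch to C1 (1 → 16). Not NE.
(a3, C1): Player 1 can switch to a1 (7 → 15). Not NE.
(The remaining 7 profiles each have a profitable deviation by the same check.)

(a1, C1)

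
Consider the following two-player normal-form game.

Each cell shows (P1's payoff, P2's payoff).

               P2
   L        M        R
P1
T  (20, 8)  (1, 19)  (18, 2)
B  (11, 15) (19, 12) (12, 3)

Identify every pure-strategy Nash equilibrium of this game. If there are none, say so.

none

Check each profile: it is a Nash equilibrium iff no player can strictly gain by switching unilaterally.
(T, L): P2 can switch to M (8 → 19). Not NE.
(T, M): P1 can switch to B (1 → 19). Not NE.
(T, R): P2 can switch to L (2 → 8). Not NE.
(B, L): P1 can switch to T (11 → 20). Not NE.
(B, M): P2 can switch to L (12 → 15). Not NE.
(B, R): P1 can switch to T (12 → 18). Not NE.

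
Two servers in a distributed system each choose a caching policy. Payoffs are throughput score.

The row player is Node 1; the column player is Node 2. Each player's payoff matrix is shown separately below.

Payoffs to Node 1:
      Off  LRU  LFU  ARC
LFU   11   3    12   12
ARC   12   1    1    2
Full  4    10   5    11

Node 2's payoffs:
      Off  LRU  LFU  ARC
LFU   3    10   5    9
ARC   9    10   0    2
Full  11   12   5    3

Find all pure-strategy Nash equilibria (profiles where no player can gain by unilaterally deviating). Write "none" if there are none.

Mark each player's best response to every combination of opponents' strategies; a profile where every player is best-responding is a pure Nash equilibrium.
Node 1 against Off: payoffs 11, 12, 4 → best response ARC.
Node 1 against LRU: payoffs 3, 1, 10 → best response Full.
Node 1 against LFU: payoffs 12, 1, 5 → best response LFU.
Node 1 against ARC: payoffs 12, 2, 11 → best response LFU.
Node 2 against LFU: payoffs 3, 10, 5, 9 → best response LRU.
Node 2 against ARC: payoffs 9, 10, 0, 2 → best response LRU.
Node 2 against Full: payoffs 11, 12, 5, 3 → best response LRU.
Mutual best responses: (Full, LRU).

(Full, LRU)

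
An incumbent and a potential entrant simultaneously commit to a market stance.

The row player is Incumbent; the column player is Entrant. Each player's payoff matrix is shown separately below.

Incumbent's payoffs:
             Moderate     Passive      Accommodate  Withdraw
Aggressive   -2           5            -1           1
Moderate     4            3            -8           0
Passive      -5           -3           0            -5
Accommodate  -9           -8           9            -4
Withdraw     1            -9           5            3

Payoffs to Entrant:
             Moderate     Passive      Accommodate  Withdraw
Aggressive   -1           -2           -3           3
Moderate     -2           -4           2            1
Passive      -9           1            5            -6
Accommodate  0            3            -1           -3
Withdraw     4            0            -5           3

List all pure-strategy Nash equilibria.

none

(Aggressive, Moderate): Incumbent can switch to Moderate (-2 → 4). Not NE.
(Aggressive, Passive): Entrant can switch to Moderate (-2 → -1). Not NE.
(Aggressive, Accommodate): Incumbent can switch to Passive (-1 → 0). Not NE.
(Aggressive, Withdraw): Incumbent can switch to Withdraw (1 → 3). Not NE.
(Moderate, Moderate): Entrant can switch to Accommodate (-2 → 2). Not NE.
(Moderate, Passive): Incumbent can switch to Aggressive (3 → 5). Not NE.
(Moderate, Accommodate): Incumbent can switch to Aggressive (-8 → -1). Not NE.
(Moderate, Withdraw): Incumbent can switch to Aggressive (0 → 1). Not NE.
(The remaining 12 profiles each have a profitable deviation by the same check.)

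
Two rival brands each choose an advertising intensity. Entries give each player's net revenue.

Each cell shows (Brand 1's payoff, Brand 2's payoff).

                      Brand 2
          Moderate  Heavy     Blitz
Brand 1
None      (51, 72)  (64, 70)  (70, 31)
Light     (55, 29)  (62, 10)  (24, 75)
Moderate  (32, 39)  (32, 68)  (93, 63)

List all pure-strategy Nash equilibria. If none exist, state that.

No pure-strategy Nash equilibrium.

For each strategy profile, look for a profitable unilateral deviation.
(None, Moderate): Brand 1 can switch to Light (51 → 55). Not NE.
(None, Heavy): Brand 2 can switch to Moderate (70 → 72). Not NE.
(None, Blitz): Brand 1 can switch to Moderate (70 → 93). Not NE.
(Light, Moderate): Brand 2 can switch to Blitz (29 → 75). Not NE.
(Light, Heavy): Brand 1 can switch to None (62 → 64). Not NE.
(Light, Blitz): Brand 1 can switch to None (24 → 70). Not NE.
(The remaining 3 profiles each have a profitable deviation by the same check.)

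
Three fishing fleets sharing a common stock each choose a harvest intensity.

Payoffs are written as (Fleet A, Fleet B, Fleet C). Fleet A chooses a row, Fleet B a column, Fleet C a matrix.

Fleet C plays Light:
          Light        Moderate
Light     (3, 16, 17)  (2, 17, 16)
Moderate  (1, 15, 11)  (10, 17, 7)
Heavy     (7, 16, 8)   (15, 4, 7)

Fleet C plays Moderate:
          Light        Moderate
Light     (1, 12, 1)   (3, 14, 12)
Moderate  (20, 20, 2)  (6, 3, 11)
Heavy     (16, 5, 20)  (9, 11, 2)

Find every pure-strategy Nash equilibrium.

For each strategy profile, look for a profitable unilateral deviation.
(Light, Light, Light): Fleet A can switch to Heavy (3 → 7). Not NE.
(Light, Light, Moderate): Fleet A can switch to Moderate (1 → 20). Not NE.
(Light, Moderate, Light): Fleet A can switch to Moderate (2 → 10). Not NE.
(Light, Moderate, Moderate): Fleet A can switch to Moderate (3 → 6). Not NE.
(Moderate, Light, Light): Fleet A can switch to Light (1 → 3). Not NE.
(Moderate, Light, Moderate): Fleet C can switch to Light (2 → 11). Not NE.
(Moderate, Moderate, Light): Fleet A can switch to Heavy (10 → 15). Not NE.
(Moderate, Moderate, Moderate): Fleet A can switch to Heavy (6 → 9). Not NE.
(Heavy, Light, Light): Fleet C can switch to Moderate (8 → 20). Not NE.
(Heavy, Light, Moderate): Fleet A can switch to Moderate (16 → 20). Not NE.
(The remaining 2 profiles each have a profitable deviation by the same check.)

This game has no pure Nash equilibrium.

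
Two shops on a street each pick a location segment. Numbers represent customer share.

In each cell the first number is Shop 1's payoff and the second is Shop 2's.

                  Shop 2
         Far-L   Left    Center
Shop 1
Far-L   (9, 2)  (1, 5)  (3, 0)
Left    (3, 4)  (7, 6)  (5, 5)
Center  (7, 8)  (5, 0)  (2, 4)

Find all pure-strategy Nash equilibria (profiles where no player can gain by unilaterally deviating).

Check each profile: it is a Nash equilibrium iff no player can strictly gain by switching unilaterally.
(Far-L, Far-L): Shop 2 can switch to Left (2 → 5). Not NE.
(Far-L, Left): Shop 1 can switch to Left (1 → 7). Not NE.
(Far-L, Center): Shop 1 can switch to Left (3 → 5). Not NE.
(Left, Far-L): Shop 1 can switch to Far-L (3 → 9). Not NE.
(Left, Left): Shop 1 gets 7, best alternative 5; Shop 2 gets 6, best alternative 5. No profitable deviation — NE.
(Left, Center): Shop 2 can switch to Left (5 → 6). Not NE.
(Center, Far-L): Shop 1 can switch to Far-L (7 → 9). Not NE.
(The remaining 2 profiles each have a profitable deviation by the same check.)

Pure NE: (Left, Left)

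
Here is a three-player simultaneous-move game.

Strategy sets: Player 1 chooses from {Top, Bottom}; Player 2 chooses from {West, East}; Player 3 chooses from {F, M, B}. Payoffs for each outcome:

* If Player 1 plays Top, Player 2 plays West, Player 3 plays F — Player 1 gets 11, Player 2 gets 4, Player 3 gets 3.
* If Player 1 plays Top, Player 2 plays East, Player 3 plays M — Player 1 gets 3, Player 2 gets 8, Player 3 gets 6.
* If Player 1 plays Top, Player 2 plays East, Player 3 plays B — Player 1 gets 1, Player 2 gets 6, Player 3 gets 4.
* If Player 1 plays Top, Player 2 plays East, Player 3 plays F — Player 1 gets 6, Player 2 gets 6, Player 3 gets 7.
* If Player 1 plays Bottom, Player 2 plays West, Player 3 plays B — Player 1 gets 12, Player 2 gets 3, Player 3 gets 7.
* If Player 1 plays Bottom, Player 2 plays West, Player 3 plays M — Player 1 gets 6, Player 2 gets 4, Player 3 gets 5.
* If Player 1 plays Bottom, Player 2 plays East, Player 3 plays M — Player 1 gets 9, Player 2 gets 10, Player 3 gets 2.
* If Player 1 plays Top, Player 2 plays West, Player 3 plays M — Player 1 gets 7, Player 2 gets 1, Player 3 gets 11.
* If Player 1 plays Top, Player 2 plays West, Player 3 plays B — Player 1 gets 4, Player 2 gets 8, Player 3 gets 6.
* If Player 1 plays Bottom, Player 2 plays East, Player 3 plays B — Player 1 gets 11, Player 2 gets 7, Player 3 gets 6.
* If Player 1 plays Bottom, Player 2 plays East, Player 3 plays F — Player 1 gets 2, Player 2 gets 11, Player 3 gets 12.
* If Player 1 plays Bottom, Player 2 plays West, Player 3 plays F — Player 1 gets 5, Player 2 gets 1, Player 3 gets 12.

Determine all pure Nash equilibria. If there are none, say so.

Pure NE: (Top, East, F)

Player 1 against (West, F): payoffs 11, 5 → best response Top.
Player 1 against (West, M): payoffs 7, 6 → best response Top.
Player 1 against (West, B): payoffs 4, 12 → best response Bottom.
Player 1 against (East, F): payoffs 6, 2 → best response Top.
Player 1 against (East, M): payoffs 3, 9 → best response Bottom.
Player 1 against (East, B): payoffs 1, 11 → best response Bottom.
Player 2 against (Top, F): payoffs 4, 6 → best response East.
Player 2 against (Top, M): payoffs 1, 8 → best response East.
Player 2 against (Top, B): payoffs 8, 6 → best response West.
Player 2 against (Bottom, F): payoffs 1, 11 → best response East.
Player 2 against (Bottom, M): payoffs 4, 10 → best response East.
Player 2 against (Bottom, B): payoffs 3, 7 → best response East.
Player 3 against (Top, West): payoffs 3, 11, 6 → best response M.
Player 3 against (Top, East): payoffs 7, 6, 4 → best response F.
Player 3 against (Bottom, West): payoffs 12, 5, 7 → best response F.
Player 3 against (Bottom, East): payoffs 12, 2, 6 → best response F.
Mutual best responses: (Top, East, F).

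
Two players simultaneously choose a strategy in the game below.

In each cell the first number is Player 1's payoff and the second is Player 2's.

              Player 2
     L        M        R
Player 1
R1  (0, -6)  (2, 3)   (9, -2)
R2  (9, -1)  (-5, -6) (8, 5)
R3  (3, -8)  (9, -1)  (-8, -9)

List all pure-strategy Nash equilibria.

The unique pure-strategy Nash equilibrium is (R3, M).

Player 1 against L: payoffs 0, 9, 3 → best response R2.
Player 1 against M: payoffs 2, -5, 9 → best response R3.
Player 1 against R: payoffs 9, 8, -8 → best response R1.
Player 2 against R1: payoffs -6, 3, -2 → best response M.
Player 2 against R2: payoffs -1, -6, 5 → best response R.
Player 2 against R3: payoffs -8, -1, -9 → best response M.
Mutual best responses: (R3, M).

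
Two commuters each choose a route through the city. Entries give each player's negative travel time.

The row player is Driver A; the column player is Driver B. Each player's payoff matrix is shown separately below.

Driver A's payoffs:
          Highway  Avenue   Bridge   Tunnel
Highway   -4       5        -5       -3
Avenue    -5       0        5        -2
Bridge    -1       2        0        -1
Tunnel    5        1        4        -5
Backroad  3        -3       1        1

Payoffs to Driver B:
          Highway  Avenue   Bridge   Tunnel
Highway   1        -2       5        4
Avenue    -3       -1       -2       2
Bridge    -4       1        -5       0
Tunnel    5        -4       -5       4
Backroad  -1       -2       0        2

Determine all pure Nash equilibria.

Mark each player's best response to every combination of opponents' strategies; a profile where every player is best-responding is a pure Nash equilibrium.
Driver A against Highway: payoffs -4, -5, -1, 5, 3 → best response Tunnel.
Driver A against Avenue: payoffs 5, 0, 2, 1, -3 → best response Highway.
Driver A against Bridge: payoffs -5, 5, 0, 4, 1 → best response Avenue.
Driver A against Tunnel: payoffs -3, -2, -1, -5, 1 → best response Backroad.
Driver B against Highway: payoffs 1, -2, 5, 4 → best response Bridge.
Driver B against Avenue: payoffs -3, -1, -2, 2 → best response Tunnel.
Driver B against Bridge: payoffs -4, 1, -5, 0 → best response Avenue.
Driver B against Tunnel: payoffs 5, -4, -5, 4 → best response Highway.
Driver B against Backroad: payoffs -1, -2, 0, 2 → best response Tunnel.
Mutual best responses: (Tunnel, Highway); (Backroad, Tunnel).

The pure Nash equilibria are (Tunnel, Highway), (Backroad, Tunnel).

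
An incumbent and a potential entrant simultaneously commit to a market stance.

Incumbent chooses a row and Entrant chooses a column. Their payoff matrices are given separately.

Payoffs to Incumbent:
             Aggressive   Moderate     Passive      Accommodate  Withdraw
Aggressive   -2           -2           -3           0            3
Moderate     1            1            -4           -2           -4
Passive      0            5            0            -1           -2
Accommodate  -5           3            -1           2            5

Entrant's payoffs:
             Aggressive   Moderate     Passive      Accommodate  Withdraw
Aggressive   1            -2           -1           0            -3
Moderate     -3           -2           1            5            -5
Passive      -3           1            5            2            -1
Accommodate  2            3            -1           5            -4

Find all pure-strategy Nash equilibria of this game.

For each player, find the best response to each opponent profile; mutual best responses are the pure NE.
Incumbent against Aggressive: payoffs -2, 1, 0, -5 → best response Moderate.
Incumbent against Moderate: payoffs -2, 1, 5, 3 → best response Passive.
Incumbent against Passive: payoffs -3, -4, 0, -1 → best response Passive.
Incumbent against Accommodate: payoffs 0, -2, -1, 2 → best response Accommodate.
Incumbent against Withdraw: payoffs 3, -4, -2, 5 → best response Accommodate.
Entrant against Aggressive: payoffs 1, -2, -1, 0, -3 → best response Aggressive.
Entrant against Moderate: payoffs -3, -2, 1, 5, -5 → best response Accommodate.
Entrant against Passive: payoffs -3, 1, 5, 2, -1 → best response Passive.
Entrant against Accommodate: payoffs 2, 3, -1, 5, -4 → best response Accommodate.
Mutual best responses: (Passive, Passive); (Accommodate, Accommodate).

The pure Nash equilibria are (Passive, Passive); (Accommodate, Accommodate).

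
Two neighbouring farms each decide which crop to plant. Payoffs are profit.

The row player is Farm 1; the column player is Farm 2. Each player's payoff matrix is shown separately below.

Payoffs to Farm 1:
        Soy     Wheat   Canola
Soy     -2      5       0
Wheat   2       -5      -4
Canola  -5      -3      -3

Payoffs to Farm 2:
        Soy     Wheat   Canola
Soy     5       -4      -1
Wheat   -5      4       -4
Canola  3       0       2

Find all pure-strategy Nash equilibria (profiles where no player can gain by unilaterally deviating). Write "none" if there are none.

none

(Soy, Soy): Farm 1 can switch to Wheat (-2 → 2). Not NE.
(Soy, Wheat): Farm 2 can switch to Soy (-4 → 5). Not NE.
(Soy, Canola): Farm 2 can switch to Soy (-1 → 5). Not NE.
(Wheat, Soy): Farm 2 can switch to Wheat (-5 → 4). Not NE.
(Wheat, Wheat): Farm 1 can switch to Soy (-5 → 5). Not NE.
(Wheat, Canola): Farm 1 can switch to Soy (-4 → 0). Not NE.
(Canola, Soy): Farm 1 can switch to Soy (-5 → -2). Not NE.
(Canola, Wheat): Farm 1 can switch to Soy (-3 → 5). Not NE.
(Canola, Canola): Farm 1 can switch to Soy (-3 → 0). Not NE.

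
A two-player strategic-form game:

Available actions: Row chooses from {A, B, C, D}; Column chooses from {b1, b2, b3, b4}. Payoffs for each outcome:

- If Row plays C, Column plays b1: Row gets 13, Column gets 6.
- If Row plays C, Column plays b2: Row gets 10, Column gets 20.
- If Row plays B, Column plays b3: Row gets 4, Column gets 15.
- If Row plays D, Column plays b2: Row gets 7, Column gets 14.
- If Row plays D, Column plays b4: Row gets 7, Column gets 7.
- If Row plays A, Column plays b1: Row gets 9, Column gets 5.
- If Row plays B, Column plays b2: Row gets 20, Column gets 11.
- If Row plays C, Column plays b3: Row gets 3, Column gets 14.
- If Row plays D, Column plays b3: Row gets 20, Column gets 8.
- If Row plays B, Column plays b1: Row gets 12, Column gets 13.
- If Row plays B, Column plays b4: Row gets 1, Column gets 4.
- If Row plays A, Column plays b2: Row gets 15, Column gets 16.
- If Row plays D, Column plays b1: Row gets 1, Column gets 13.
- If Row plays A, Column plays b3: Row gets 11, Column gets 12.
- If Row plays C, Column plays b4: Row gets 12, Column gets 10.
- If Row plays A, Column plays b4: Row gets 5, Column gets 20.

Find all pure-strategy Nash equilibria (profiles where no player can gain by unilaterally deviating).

(A, b1): Row can switch to B (9 → 12). Not NE.
(A, b2): Row can switch to B (15 → 20). Not NE.
(A, b3): Row can switch to D (11 → 20). Not NE.
(A, b4): Row can switch to C (5 → 12). Not NE.
(B, b1): Row can switch to C (12 → 13). Not NE.
(B, b2): Column can switch to b1 (11 → 13). Not NE.
(B, b3): Row can switch to A (4 → 11). Not NE.
(B, b4): Row can switch to A (1 → 5). Not NE.
(C, b1): Column can switch to b2 (6 → 20). Not NE.
(C, b2): Row can switch to A (10 → 15). Not NE.
(The remaining 6 profiles each have a profitable deviation by the same check.)

This game has no pure Nash equilibrium.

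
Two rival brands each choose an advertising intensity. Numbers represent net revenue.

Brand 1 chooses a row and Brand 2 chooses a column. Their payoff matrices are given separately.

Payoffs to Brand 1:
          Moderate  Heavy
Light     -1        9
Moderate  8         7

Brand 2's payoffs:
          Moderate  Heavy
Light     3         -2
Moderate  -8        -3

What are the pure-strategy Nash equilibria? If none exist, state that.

No pure-strategy Nash equilibrium.

Brand 1 against Moderate: payoffs -1, 8 → best response Moderate.
Brand 1 against Heavy: payoffs 9, 7 → best response Light.
Brand 2 against Light: payoffs 3, -2 → best response Moderate.
Brand 2 against Moderate: payoffs -8, -3 → best response Heavy.
No profile is a mutual best response for all players.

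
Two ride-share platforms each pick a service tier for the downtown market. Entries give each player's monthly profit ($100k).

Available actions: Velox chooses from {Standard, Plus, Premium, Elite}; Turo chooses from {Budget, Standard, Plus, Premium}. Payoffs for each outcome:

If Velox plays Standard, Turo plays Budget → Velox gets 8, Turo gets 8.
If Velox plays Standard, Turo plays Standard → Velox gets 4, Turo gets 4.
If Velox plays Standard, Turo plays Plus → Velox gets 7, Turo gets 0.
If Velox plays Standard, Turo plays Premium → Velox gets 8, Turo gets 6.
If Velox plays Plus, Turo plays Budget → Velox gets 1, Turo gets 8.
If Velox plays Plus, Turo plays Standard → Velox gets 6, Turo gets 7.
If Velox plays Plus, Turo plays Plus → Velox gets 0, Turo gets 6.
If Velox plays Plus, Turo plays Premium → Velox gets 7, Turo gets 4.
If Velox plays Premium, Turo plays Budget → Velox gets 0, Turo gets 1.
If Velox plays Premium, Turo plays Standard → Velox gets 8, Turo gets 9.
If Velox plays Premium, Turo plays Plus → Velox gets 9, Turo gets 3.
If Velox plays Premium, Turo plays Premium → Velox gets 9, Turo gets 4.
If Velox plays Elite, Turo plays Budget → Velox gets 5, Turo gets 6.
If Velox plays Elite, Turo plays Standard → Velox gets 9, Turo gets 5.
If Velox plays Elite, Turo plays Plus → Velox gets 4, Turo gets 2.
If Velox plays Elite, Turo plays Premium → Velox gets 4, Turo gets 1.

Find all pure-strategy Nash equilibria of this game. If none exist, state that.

(Standard, Budget): Velox gets 8, best alternative 5; Turo gets 8, best alternative 6. No profitable deviation — NE.
(Standard, Standard): Velox can switch to Plus (4 → 6). Not NE.
(Standard, Plus): Velox can switch to Premium (7 → 9). Not NE.
(Standard, Premium): Velox can switch to Premium (8 → 9). Not NE.
(Plus, Budget): Velox can switch to Standard (1 → 8). Not NE.
(Plus, Standard): Velox can switch to Premium (6 → 8). Not NE.
(Plus, Plus): Velox can switch to Standard (0 → 7). Not NE.
(Plus, Premium): Velox can switch to Standard (7 → 8). Not NE.
(Premium, Budget): Velox can switch to Standard (0 → 8). Not NE.
(Premium, Standard): Velox can switch to Elite (8 → 9). Not NE.
(Premium, Plus): Turo can switch to Standard (3 → 9). Not NE.
(Premium, Premium): Turo can switch to Standard (4 → 9). Not NE.
(Elite, Budget): Velox can switch to Standard (5 → 8). Not NE.
(The remaining 3 profiles each have a profitable deviation by the same check.)

(Standard, Budget)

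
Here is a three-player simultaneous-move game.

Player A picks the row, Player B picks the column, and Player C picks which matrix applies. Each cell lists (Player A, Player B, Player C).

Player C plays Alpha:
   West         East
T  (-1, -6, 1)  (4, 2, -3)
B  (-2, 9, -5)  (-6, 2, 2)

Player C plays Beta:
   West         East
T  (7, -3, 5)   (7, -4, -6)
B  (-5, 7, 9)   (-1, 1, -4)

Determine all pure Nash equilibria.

Mark each player's best response to every combination of opponents' strategies; a profile where every player is best-responding is a pure Nash equilibrium.
Player A against (West, Alpha): payoffs -1, -2 → best response T.
Player A against (West, Beta): payoffs 7, -5 → best response T.
Player A against (East, Alpha): payoffs 4, -6 → best response T.
Player A against (East, Beta): payoffs 7, -1 → best response T.
Player B against (T, Alpha): payoffs -6, 2 → best response East.
Player B against (T, Beta): payoffs -3, -4 → best response West.
Player B against (B, Alpha): payoffs 9, 2 → best response West.
Player B against (B, Beta): payoffs 7, 1 → best response West.
Player C against (T, West): payoffs 1, 5 → best response Beta.
Player C against (T, East): payoffs -3, -6 → best response Alpha.
Player C against (B, West): payoffs -5, 9 → best response Beta.
Player C against (B, East): payoffs 2, -4 → best response Alpha.
Mutual best responses: (T, West, Beta); (T, East, Alpha).

The pure Nash equilibria are (T, West, Beta), (T, East, Alpha).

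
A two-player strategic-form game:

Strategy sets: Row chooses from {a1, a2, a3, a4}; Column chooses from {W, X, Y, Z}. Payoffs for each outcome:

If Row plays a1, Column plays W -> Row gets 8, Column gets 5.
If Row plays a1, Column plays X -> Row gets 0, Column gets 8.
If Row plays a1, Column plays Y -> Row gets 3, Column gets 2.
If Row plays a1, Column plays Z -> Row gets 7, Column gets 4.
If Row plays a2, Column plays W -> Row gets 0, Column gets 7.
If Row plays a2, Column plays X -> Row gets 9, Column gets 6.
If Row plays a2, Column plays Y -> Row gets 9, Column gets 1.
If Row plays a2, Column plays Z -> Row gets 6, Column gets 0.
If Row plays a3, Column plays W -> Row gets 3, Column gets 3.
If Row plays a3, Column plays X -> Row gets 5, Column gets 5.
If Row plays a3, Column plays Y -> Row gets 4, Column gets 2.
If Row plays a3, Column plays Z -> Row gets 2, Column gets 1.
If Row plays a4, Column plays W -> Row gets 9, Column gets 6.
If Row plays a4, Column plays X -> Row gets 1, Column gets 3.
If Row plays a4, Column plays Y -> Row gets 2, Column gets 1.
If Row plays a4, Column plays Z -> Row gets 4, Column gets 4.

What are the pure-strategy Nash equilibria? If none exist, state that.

The unique pure-strategy Nash equilibrium is (a4, W).

Row against W: payoffs 8, 0, 3, 9 → best response a4.
Row against X: payoffs 0, 9, 5, 1 → best response a2.
Row against Y: payoffs 3, 9, 4, 2 → best response a2.
Row against Z: payoffs 7, 6, 2, 4 → best response a1.
Column against a1: payoffs 5, 8, 2, 4 → best response X.
Column against a2: payoffs 7, 6, 1, 0 → best response W.
Column against a3: payoffs 3, 5, 2, 1 → best response X.
Column against a4: payoffs 6, 3, 1, 4 → best response W.
Mutual best responses: (a4, W).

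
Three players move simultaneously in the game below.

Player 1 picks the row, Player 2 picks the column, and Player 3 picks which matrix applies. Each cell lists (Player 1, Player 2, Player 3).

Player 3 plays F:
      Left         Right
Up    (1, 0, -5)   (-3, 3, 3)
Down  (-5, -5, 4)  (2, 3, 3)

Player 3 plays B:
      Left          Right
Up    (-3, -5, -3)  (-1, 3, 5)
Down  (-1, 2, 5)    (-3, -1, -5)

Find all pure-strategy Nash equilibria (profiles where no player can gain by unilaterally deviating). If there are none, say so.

Check each profile: it is a Nash equilibrium iff no player can strictly gain by switching unilaterally.
(Up, Left, F): Player 2 can switch to Right (0 → 3). Not NE.
(Up, Left, B): Player 1 can switch to Down (-3 → -1). Not NE.
(Up, Right, F): Player 1 can switch to Down (-3 → 2). Not NE.
(Up, Right, B): Player 1 gets -1, best alternative -3; Player 2 gets 3, best alternative -5; Player 3 gets 5, best alternative 3. No profitable deviation — NE.
(Down, Left, F): Player 1 can switch to Up (-5 → 1). Not NE.
(Down, Left, B): Player 1 gets -1, best alternative -3; Player 2 gets 2, best alternative -1; Player 3 gets 5, best alternative 4. No profitable deviation — NE.
(Down, Right, F): Player 1 gets 2, best alternative -3; Player 2 gets 3, best alternative -5; Player 3 gets 3, best alternative -5. No profitable deviation — NE.
(Down, Right, B): Player 1 can switch to Up (-3 → -1). Not NE.

The pure Nash equilibria are (Up, Right, B) and (Down, Left, B) and (Down, Right, F).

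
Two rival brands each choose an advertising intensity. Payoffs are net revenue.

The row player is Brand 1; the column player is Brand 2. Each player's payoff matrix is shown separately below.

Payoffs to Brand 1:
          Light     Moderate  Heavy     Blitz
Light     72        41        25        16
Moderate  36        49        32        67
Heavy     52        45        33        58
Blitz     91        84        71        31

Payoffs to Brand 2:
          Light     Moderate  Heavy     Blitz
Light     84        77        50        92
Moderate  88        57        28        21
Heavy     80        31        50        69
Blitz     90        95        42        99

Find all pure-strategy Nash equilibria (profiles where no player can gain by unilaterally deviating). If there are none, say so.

For each strategy profile, look for a profitable unilateral deviation.
(Light, Light): Brand 1 can switch to Blitz (72 → 91). Not NE.
(Light, Moderate): Brand 1 can switch to Moderate (41 → 49). Not NE.
(Light, Heavy): Brand 1 can switch to Moderate (25 → 32). Not NE.
(Light, Blitz): Brand 1 can switch to Moderate (16 → 67). Not NE.
(Moderate, Light): Brand 1 can switch to Light (36 → 72). Not NE.
(Moderate, Moderate): Brand 1 can switch to Blitz (49 → 84). Not NE.
(Moderate, Heavy): Brand 1 can switch to Heavy (32 → 33). Not NE.
(Moderate, Blitz): Brand 2 can switch to Light (21 → 88). Not NE.
(Heavy, Light): Brand 1 can switch to Light (52 → 72). Not NE.
(Heavy, Moderate): Brand 1 can switch to Moderate (45 → 49). Not NE.
(Heavy, Heavy): Brand 1 can switch to Blitz (33 → 71). Not NE.
(Heavy, Blitz): Brand 1 can switch to Moderate (58 → 67). Not NE.
(The remaining 4 profiles each have a profitable deviation by the same check.)

This game has no pure Nash equilibrium.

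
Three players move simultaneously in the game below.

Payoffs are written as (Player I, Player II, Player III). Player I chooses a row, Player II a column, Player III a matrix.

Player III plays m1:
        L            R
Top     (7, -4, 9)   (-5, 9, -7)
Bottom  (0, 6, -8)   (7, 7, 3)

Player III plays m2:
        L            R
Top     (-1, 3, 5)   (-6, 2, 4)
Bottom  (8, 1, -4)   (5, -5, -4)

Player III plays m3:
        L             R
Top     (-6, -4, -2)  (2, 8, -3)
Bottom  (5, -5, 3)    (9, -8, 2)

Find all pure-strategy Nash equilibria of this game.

Pure-strategy Nash equilibria: (Bottom, L, m3) and (Bottom, R, m1)

Player I against (L, m1): payoffs 7, 0 → best response Top.
Player I against (L, m2): payoffs -1, 8 → best response Bottom.
Player I against (L, m3): payoffs -6, 5 → best response Bottom.
Player I against (R, m1): payoffs -5, 7 → best response Bottom.
Player I against (R, m2): payoffs -6, 5 → best response Bottom.
Player I against (R, m3): payoffs 2, 9 → best response Bottom.
Player II against (Top, m1): payoffs -4, 9 → best response R.
Player II against (Top, m2): payoffs 3, 2 → best response L.
Player II against (Top, m3): payoffs -4, 8 → best response R.
Player II against (Bottom, m1): payoffs 6, 7 → best response R.
Player II against (Bottom, m2): payoffs 1, -5 → best response L.
Player II against (Bottom, m3): payoffs -5, -8 → best response L.
Player III against (Top, L): payoffs 9, 5, -2 → best response m1.
Player III against (Top, R): payoffs -7, 4, -3 → best response m2.
Player III against (Bottom, L): payoffs -8, -4, 3 → best response m3.
Player III against (Bottom, R): payoffs 3, -4, 2 → best response m1.
Mutual best responses: (Bottom, L, m3); (Bottom, R, m1).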